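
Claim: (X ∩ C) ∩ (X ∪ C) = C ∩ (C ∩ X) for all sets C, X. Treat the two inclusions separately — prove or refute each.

Both inclusions hold; the sets are equal.

(⟹) Let x ∈ (X ∩ C) ∩ (X ∪ C). Then x ∈ C ∩ X, from which x ∈ C ∩ (C ∩ X).

(⟸) Let x ∈ C ∩ (C ∩ X). Then x ∈ C ∩ X, from which x ∈ (X ∩ C) ∩ (X ∪ C).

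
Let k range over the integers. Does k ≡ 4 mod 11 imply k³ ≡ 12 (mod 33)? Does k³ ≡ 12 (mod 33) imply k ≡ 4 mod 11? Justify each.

(→) This fails: take k = 4. Then 4 ≡ 4 (mod 11), but 4³ = 64 ≡ 31 (mod 33), not 12.

(←) This fails: take k = 12. Then 12³ = 1728 ≡ 12 (mod 33), yet 12 ≡ 1 (mod 11), not 4.

Neither implication holds.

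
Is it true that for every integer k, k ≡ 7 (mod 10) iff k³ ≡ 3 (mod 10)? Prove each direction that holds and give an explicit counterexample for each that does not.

The biconditional holds.

Forward direction. Suppose k ≡ 7 (mod 10). Write k = 10j + 7. Then (10j + 7)³ = 1000j³ + 2100j² + 1470j + 343 = 10(100j³ + 210j² + 147j + 34) + 3, so k³ ≡ 3 (mod 10).

Converse. For the converse, argue contrapositively. If k ≢ 7 (mod 10), then k is congruent to one of 0, 1, 2, 3, 4, 5, 6, 8, 9 modulo 10, and these give k³ ≡ 0, 1, 8, 7, 4, 5, 6, 2, 9 respectively — never 3.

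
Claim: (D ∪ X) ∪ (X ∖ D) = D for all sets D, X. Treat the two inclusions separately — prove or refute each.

The sets are not equal: only the reverse inclusion holds.

Forward inclusion. This inclusion fails. Take D = ∅, X = {1}; then 1 ∈ (D ∪ X) ∪ (X ∖ D) but 1 ∉ D.

Reverse inclusion. Let x ∈ D. Then either x ∈ D and x ∉ X; or x ∈ D ∩ X. In each case x ∈ (D ∪ X) ∪ (X ∖ D), so D ⊆ (D ∪ X) ∪ (X ∖ D).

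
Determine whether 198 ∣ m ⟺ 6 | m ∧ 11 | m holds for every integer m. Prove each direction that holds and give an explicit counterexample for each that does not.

The forward direction holds; the converse fails.

(⟹) If 198 ∣ m, write m = 198q. Since 198 = 33·6, m = 6·(33q), so 6 ∣ m; and since 198 = 18·11, m = 11·(18q), so 11 ∣ m.

(⟸) This fails: take m = 66. Both 6 ∣ 66 and 11 ∣ 66, yet 66 is not a multiple of 198 (since 66 = 0·198 + 66), so 198 ∤ 66.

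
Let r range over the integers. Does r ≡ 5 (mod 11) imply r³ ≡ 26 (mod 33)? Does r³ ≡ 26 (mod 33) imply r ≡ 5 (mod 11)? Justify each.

[⇒] This fails: take r = 16. Then 16 ≡ 5 (mod 11), but 16³ = 4096 ≡ 4 (mod 33), not 26.

[⇐] Conversely, the residues r modulo 33 with r³ ≡ 26 (mod 33) are exactly {5}, and each is ≡ 5 (mod 11).

The forward direction fails; the converse holds.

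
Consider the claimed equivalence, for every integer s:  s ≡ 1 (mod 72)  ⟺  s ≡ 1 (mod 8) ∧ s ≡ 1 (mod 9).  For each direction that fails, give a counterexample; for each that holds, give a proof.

Both implications hold.

(⇐) If s ≡ 1 (mod 8) and s ≡ 1 (mod 9), then by the Chinese remainder theorem s ≡ 1 (mod 72). This is exactly s ≡ 1 (mod 72).

(⇒) Suppose s ≡ 1 (mod 72); write s = 72j + 1. Since 8 ∣ 72, reducing mod 8 gives s ≡ 1 (mod 8); since 9 ∣ 72, reducing mod 9 gives s ≡ 1 (mod 9).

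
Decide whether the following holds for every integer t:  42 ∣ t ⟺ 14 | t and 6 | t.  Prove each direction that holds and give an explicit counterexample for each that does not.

(←) Suppose 14 ∣ t and 6 ∣ t. Any common multiple of 14 and 6 is a multiple of their lcm; here lcm(14, 6) = 14·6/gcd(14, 6) = 84/2 = 42, so 42 ∣ t.

(→) If 42 ∣ t, write t = 42q. Since 42 = 3·14, t = 14·(3q), so 14 ∣ t; and since 42 = 7·6, t = 6·(7q), so 6 ∣ t.

The biconditional holds.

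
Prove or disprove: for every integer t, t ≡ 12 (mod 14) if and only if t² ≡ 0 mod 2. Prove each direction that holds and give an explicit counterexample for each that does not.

(⇒) holds; (⇐) fails.

(⟹) Suppose t ≡ 12 (mod 14). Then t² ≡ 12² = 144 (mod 14), and since 2 ∣ 14, also t² ≡ 0 (mod 2).

(⟸) This fails: take t = 0. Then 0² = 0 ≡ 0 (mod 2), yet 0 ≡ 0 (mod 14), not 12.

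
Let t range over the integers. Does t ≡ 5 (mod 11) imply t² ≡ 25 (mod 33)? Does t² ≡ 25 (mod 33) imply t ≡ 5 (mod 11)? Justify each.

Neither implication holds.

(⇒) This fails: take t = 27. Then 27 ≡ 5 (mod 11), but 27² = 729 ≡ 3 (mod 33), not 25.

(⇐) This fails: take t = 17. Then 17² = 289 ≡ 25 (mod 33), yet 17 ≡ 6 (mod 11), not 5.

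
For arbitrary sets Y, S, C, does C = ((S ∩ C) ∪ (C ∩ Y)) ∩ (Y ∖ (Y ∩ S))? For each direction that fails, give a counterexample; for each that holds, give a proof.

Reverse inclusion. Let x ∈ ((S ∩ C) ∪ (C ∩ Y)) ∩ (Y ∖ (Y ∩ S)). Then x ∈ Y ∩ C and x ∉ S, from which x ∈ C.

Forward inclusion. This inclusion fails. Take Y = ∅, S = ∅, C = {1}; then 1 ∈ C but 1 ∉ ((S ∩ C) ∪ (C ∩ Y)) ∩ (Y ∖ (Y ∩ S)).

Only the reverse inclusion holds.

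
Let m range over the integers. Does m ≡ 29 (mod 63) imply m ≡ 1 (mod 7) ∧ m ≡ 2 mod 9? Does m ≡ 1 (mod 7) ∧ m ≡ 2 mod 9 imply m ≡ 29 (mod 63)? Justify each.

Both directions hold; the statement is true.

(⟹) Suppose m ≡ 29 (mod 63); write m = 63j + 29. Since 7 ∣ 63, reducing mod 7 gives m ≡ 29 ≡ 1 (mod 7); since 9 ∣ 63, reducing mod 9 gives m ≡ 29 ≡ 2 (mod 9).

(⟸) Conversely, if m ≡ 1 (mod 7) and m ≡ 2 (mod 9), then by the Chinese remainder theorem m ≡ 29 (mod 63). This is exactly m ≡ 29 (mod 63).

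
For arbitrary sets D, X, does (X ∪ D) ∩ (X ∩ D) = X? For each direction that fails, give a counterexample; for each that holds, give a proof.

The sets are not equal: only the forward inclusion holds.

Forward inclusion. Let x ∈ (X ∪ D) ∩ (X ∩ D). Then x ∈ D ∩ X, from which x ∈ X.

Reverse inclusion. This inclusion fails. Take D = ∅, X = {1}; then 1 ∈ X but 1 ∉ (X ∪ D) ∩ (X ∩ D).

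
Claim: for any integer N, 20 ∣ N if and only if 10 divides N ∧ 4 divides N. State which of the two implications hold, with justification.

The biconditional holds.

(⟹) If 20 ∣ N, write N = 20q. Since 20 = 2·10, N = 10·(2q), so 10 ∣ N; and since 20 = 5·4, N = 4·(5q), so 4 ∣ N.

(⟸) Suppose 10 ∣ N and 4 ∣ N. Any common multiple of 10 and 4 is a multiple of their lcm; here lcm(10, 4) = 10·4/gcd(10, 4) = 40/2 = 20, so 20 ∣ N.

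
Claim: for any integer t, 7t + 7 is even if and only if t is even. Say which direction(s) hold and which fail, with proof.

Neither direction holds.

(⟹) This fails: t = 1 gives 7t + 7 = 14, which is even, but 1 is odd, not even.

(⟸) This also fails: t = 4 is even, but 7t + 7 = 35 is odd, not even.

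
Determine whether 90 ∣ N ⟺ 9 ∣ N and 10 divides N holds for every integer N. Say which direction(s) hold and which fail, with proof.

Both implications hold.

[⇐] Suppose 9 ∣ N and 10 ∣ N. Any common multiple of 9 and 10 is a multiple of their lcm; here gcd(9, 10) = 1, so lcm(9, 10) = 9·10 = 90, so 90 ∣ N.

[⇒] If 90 ∣ N, write N = 90q. Since 90 = 10·9, N = 9·(10q), so 9 ∣ N; and since 90 = 9·10, N = 10·(9q), so 10 ∣ N.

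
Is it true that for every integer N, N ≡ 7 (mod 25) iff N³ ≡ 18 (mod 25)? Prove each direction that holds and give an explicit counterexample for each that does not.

(⟹) Suppose N ≡ 7 (mod 25). Write N = 25j + 7. Then (25j + 7)³ = 15625j³ + 13125j² + 3675j + 343 = 25(625j³ + 525j² + 147j + 13) + 18, so N³ ≡ 18 (mod 25).

(⟸) Conversely, suppose N³ ≡ 18 (mod 25). The only residue r in {0, …, 24} with r³ ≡ 18 (mod 25) is r = 7, so N ≡ 7 (mod 25).

Both implications hold.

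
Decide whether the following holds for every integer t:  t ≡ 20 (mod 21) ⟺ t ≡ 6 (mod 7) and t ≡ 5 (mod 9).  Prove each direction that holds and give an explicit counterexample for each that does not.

Not equivalent: only (⇐) holds.

Forward direction. This fails: t = 20 gives 20 ≡ 20 (mod 21) but 20 ≡ 2 (mod 9), so the conjunction on the right does not hold.

Converse. If t ≡ 6 (mod 7) and t ≡ 5 (mod 9), then by the Chinese remainder theorem t ≡ 41 (mod 63). Since 41 ≡ 20 (mod 21) and 21 ∣ 63, we get t ≡ 20 (mod 21).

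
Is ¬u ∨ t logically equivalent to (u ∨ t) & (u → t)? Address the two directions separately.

(⇒) This fails. Under u = F, t = F, the left side is true but the right side is false.

(⇐) Assume the antecedent. If u is true, the antecedent forces (u = T, t = T), and ¬u ∨ t holds there. If u is false, ¬u ∨ t reduces to true regardless of the other variables. Either way ¬u ∨ t holds.

The forward direction fails; the converse holds.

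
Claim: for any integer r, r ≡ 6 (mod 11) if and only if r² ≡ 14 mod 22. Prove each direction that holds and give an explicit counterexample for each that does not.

Both directions fail.

Forward direction. This fails: take r = 17. Then 17 ≡ 6 (mod 11), but 17² = 289 ≡ 3 (mod 22), not 14.

Converse. This fails: take r = 16. Then 16² = 256 ≡ 14 (mod 22), yet 16 ≡ 5 (mod 11), not 6.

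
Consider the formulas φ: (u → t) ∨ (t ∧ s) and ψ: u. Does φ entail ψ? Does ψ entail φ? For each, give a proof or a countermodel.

(⇒) fails and (⇐) fails.

(→) This fails. Under s = F, u = F, t = F, the left side is true but the right side is false.

(←) This fails. Under s = F, u = T, t = F, the left side is false but the right side is true.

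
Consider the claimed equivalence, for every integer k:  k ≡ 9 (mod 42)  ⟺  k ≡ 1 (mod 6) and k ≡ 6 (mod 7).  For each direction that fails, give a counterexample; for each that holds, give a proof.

(⇒) This fails: k = 9 gives 9 ≡ 9 (mod 42) but 9 ≡ 3 (mod 6), so the conjunction on the right does not hold.

(⇐) This fails: k = 13 satisfies both congruences on the right (13 ≡ 1 mod 6 and 13 ≡ 6 mod 7) yet 13 ≡ 13 (mod 42), not 9.

Neither direction holds.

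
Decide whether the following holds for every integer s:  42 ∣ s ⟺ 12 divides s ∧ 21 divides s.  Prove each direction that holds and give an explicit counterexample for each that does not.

Only the reverse direction holds.

[⇒] This fails: take s = 42. Certainly 42 ∣ 42, but 12 ∤ 42.

[⇐] Suppose 12 ∣ s and 21 ∣ s. Any common multiple of 12 and 21 is a multiple of their lcm; here lcm(12, 21) = 12·21/gcd(12, 21) = 252/3 = 84, so 84 ∣ s. Since 42 ∣ 84, it follows that 42 ∣ s.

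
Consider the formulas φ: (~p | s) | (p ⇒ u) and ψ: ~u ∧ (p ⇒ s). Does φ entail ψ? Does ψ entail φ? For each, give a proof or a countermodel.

[⇒] This fails. Under s = F, p = F, u = T, the left side is true but the right side is false.

[⇐] Assume the antecedent. If s is true, (~p | s) | (p ⇒ u) reduces to true regardless of the other variables. If s is false, the antecedent forces (s = F, p = F, u = F), and (~p | s) | (p ⇒ u) holds there. Either way (~p | s) | (p ⇒ u) holds.

Only the reverse direction holds.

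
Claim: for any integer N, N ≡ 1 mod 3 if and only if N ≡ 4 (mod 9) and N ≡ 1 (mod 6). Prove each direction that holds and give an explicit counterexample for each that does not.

(⟹) This fails: N = 1 gives 1 ≡ 1 (mod 3) but 1 ≡ 1 (mod 9), so the conjunction on the right does not hold.

(⟸) Conversely, if N ≡ 4 (mod 9) and N ≡ 1 (mod 6), then by the Chinese remainder theorem N ≡ 13 (mod 18). Since 13 ≡ 1 (mod 3) and 3 ∣ 18, we get N ≡ 1 (mod 3).

Not equivalent: only (⇐) holds.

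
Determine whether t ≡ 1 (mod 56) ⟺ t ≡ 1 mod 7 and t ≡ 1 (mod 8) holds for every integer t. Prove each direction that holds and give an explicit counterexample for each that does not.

Both implications hold.

(⟹) Suppose t ≡ 1 (mod 56); write t = 56j + 1. Since 7 ∣ 56, reducing mod 7 gives t ≡ 1 (mod 7); since 8 ∣ 56, reducing mod 8 gives t ≡ 1 (mod 8).

(⟸) Conversely, if t ≡ 1 (mod 7) and t ≡ 1 (mod 8), then by the Chinese remainder theorem t ≡ 1 (mod 56). This is exactly t ≡ 1 (mod 56).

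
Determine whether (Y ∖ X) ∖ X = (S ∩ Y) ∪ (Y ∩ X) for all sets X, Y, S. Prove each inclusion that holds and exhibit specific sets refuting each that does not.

Both inclusions fail.

(⟹) This inclusion fails. Take X = ∅, Y = {1}, S = ∅; then 1 ∈ (Y ∖ X) ∖ X but 1 ∉ (S ∩ Y) ∪ (Y ∩ X).

(⟸) This inclusion fails. Take X = {1}, Y = {1}, S = ∅; then 1 ∈ (S ∩ Y) ∪ (Y ∩ X) but 1 ∉ (Y ∖ X) ∖ X.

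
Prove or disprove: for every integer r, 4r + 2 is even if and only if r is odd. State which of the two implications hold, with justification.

(⟸) Suppose r is odd. Since 4 is even, 4r is even for every r, so 4r + 2 has the same parity as 2, which is even. Hence 4r + 2 is even.

(⟹) This fails: take r = 2. Then 4r + 2 = 10, which is even, yet r = 2 is even, not odd.

The forward direction fails; the converse holds.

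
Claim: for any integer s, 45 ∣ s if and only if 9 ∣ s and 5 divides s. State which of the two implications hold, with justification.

The biconditional holds.

(→) If 45 ∣ s, write s = 45q. Since 45 = 5·9, s = 9·(5q), so 9 ∣ s; and since 45 = 9·5, s = 5·(9q), so 5 ∣ s.

(←) Suppose 9 ∣ s and 5 ∣ s. Any common multiple of 9 and 5 is a multiple of their lcm; here gcd(9, 5) = 1, so lcm(9, 5) = 9·5 = 45, so 45 ∣ s.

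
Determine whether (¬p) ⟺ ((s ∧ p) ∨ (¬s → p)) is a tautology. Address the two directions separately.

Both directions fail.

Forward direction. This fails. Under p = F, s = F, the left side is true but the right side is false.

Converse. This fails. Under p = T, s = F, the left side is false but the right side is true.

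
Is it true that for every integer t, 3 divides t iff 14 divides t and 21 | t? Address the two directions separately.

Only the converse holds.

(⇒) This fails: take t = 3. Certainly 3 ∣ 3, but 14 ∤ 3.

(⇐) Suppose 14 ∣ t and 21 ∣ t. Any common multiple of 14 and 21 is a multiple of their lcm; here lcm(14, 21) = 14·21/gcd(14, 21) = 294/7 = 42, so 42 ∣ t. Since 3 ∣ 42, it follows that 3 ∣ t.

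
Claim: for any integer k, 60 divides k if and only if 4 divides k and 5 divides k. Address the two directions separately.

Only the forward direction holds.

(→) If 60 ∣ k, write k = 60q. Since 60 = 15·4, k = 4·(15q), so 4 ∣ k; and since 60 = 12·5, k = 5·(12q), so 5 ∣ k.

(←) This fails: take k = 20. Both 4 ∣ 20 and 5 ∣ 20, yet 20 is not a multiple of 60 (since 20 = 0·60 + 20), so 60 ∤ 20.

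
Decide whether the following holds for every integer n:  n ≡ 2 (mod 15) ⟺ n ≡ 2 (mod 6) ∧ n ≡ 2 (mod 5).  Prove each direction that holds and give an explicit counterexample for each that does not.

Not equivalent: only (⇐) holds.

(⟹) This fails: n = 17 gives 17 ≡ 2 (mod 15) but 17 ≡ 5 (mod 6), so the conjunction on the right does not hold.

(⟸) Conversely, if n ≡ 2 (mod 6) and n ≡ 2 (mod 5), then by the Chinese remainder theorem n ≡ 2 (mod 30). Since 2 ≡ 2 (mod 15) and 15 ∣ 30, we get n ≡ 2 (mod 15).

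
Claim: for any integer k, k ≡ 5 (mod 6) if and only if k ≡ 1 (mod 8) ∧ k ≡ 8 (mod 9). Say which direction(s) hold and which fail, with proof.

Only the reverse direction holds.

[⇐] If k ≡ 1 (mod 8) and k ≡ 8 (mod 9), then by the Chinese remainder theorem k ≡ 17 (mod 72). Since 17 ≡ 5 (mod 6) and 6 ∣ 72, we get k ≡ 5 (mod 6).

[⇒] This fails: k = 65 gives 65 ≡ 5 (mod 6) but 65 ≡ 2 (mod 9), so the conjunction on the right does not hold.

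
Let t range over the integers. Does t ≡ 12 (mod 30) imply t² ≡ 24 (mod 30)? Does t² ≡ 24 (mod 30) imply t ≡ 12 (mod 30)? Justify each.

(⇒) holds; (⇐) fails.

[⇒] Suppose t ≡ 12 (mod 30). Write t = 30j + 12. Then (30j + 12)² = 900j² + 720j + 144 = 30(30j² + 24j + 4) + 24, so t² ≡ 24 (mod 30).

[⇐] This fails: take t = 18. Then 18² = 324 ≡ 24 (mod 30), yet 18 ≡ 18 (mod 30), not 12.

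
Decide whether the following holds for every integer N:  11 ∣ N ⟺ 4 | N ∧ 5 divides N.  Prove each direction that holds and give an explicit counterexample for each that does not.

(→) This fails: take N = 11. Certainly 11 ∣ 11, but 4 ∤ 11.

(←) This fails: take N = 20. Both 4 ∣ 20 and 5 ∣ 20, yet 20 is not a multiple of 11 (since 20 = 1·11 + 9), so 11 ∤ 20.

Neither direction holds.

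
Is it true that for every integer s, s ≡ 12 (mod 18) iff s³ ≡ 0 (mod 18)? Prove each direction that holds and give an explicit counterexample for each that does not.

(⟹) Suppose s ≡ 12 (mod 18). Write s = 18j + 12. Then (18j + 12)³ = 5832j³ + 11664j² + 7776j + 1728 = 18(324j³ + 648j² + 432j + 96) + 0, so s³ ≡ 0 (mod 18).

(⟸) This fails: take s = 0. Then 0³ = 0 ≡ 0 (mod 18), yet 0 ≡ 0 (mod 18), not 12.

Not equivalent: only (⇒) holds.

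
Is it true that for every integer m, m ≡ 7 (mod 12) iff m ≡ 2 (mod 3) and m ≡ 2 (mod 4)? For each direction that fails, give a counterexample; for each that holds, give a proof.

Forward direction. This fails: m = 7 gives 7 ≡ 7 (mod 12) but 7 ≡ 1 (mod 3), so the conjunction on the right does not hold.

Converse. This fails: m = 2 satisfies both congruences on the right (2 ≡ 2 mod 3 and 2 ≡ 2 mod 4) yet 2 ≡ 2 (mod 12), not 7.

(⇒) fails and (⇐) fails.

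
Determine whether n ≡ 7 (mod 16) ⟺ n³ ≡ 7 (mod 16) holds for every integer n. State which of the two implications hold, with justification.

Forward direction. Suppose n ≡ 7 (mod 16). Write n = 16j + 7. Then (16j + 7)³ = 4096j³ + 5376j² + 2352j + 343 = 16(256j³ + 336j² + 147j + 21) + 7, so n³ ≡ 7 (mod 16).

Converse. Suppose n³ ≡ 7 (mod 16). The only residue r in {0, …, 15} with r³ ≡ 7 (mod 16) is r = 7, so n ≡ 7 (mod 16).

Both directions hold.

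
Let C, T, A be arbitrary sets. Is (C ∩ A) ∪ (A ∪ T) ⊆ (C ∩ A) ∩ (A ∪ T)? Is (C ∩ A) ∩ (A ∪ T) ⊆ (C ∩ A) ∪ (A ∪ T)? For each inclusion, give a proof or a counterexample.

(⟹) This inclusion fails. Take C = ∅, T = {1}, A = ∅; then 1 ∈ (C ∩ A) ∪ (A ∪ T) but 1 ∉ (C ∩ A) ∩ (A ∪ T).

(⟸) Let x ∈ (C ∩ A) ∩ (A ∪ T). Then either x ∈ C ∩ A and x ∉ T; or x ∈ C ∩ T ∩ A. In each case x ∈ (C ∩ A) ∪ (A ∪ T), so (C ∩ A) ∩ (A ∪ T) ⊆ (C ∩ A) ∪ (A ∪ T).

The sets are not equal: only the reverse inclusion holds.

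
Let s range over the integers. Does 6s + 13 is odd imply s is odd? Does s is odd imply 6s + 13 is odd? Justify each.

Only the reverse direction holds.

Converse. Suppose s is odd. Since 6 is even, 6s is even for every s, so 6s + 13 has the same parity as 13, which is odd. Hence 6s + 13 is odd.

Forward direction. This fails: take s = 4. Then 6s + 13 = 37, which is odd, yet s = 4 is even, not odd.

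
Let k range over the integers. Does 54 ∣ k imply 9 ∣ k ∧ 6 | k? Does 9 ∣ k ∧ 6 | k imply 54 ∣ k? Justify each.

The forward direction holds; the converse fails.

(→) If 54 ∣ k, write k = 54q. Since 54 = 6·9, k = 9·(6q), so 9 ∣ k; and since 54 = 9·6, k = 6·(9q), so 6 ∣ k.

(←) This fails: take k = 18. Both 9 ∣ 18 and 6 ∣ 18, yet 18 is not a multiple of 54 (since 18 = 0·54 + 18), so 54 ∤ 18.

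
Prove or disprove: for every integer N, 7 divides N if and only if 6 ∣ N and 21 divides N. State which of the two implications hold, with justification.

(⇒) fails; (⇐) holds.

Forward direction. This fails: take N = 7. Certainly 7 ∣ 7, but 6 ∤ 7.

Converse. Suppose 6 ∣ N and 21 ∣ N. Any common multiple of 6 and 21 is a multiple of their lcm; here lcm(6, 21) = 6·21/gcd(6, 21) = 126/3 = 42, so 42 ∣ N. Since 7 ∣ 42, it follows that 7 ∣ N.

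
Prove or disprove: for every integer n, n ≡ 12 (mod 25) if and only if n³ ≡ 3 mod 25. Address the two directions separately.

Both directions hold; the statement is true.

(⟹) Suppose n ≡ 12 (mod 25). Write n = 25j + 12. Then (25j + 12)³ = 15625j³ + 22500j² + 10800j + 1728 = 25(625j³ + 900j² + 432j + 69) + 3, so n³ ≡ 3 (mod 25).

(⟸) Conversely, suppose n³ ≡ 3 (mod 25). The only residue r in {0, …, 24} with r³ ≡ 3 (mod 25) is r = 12, so n ≡ 12 (mod 25).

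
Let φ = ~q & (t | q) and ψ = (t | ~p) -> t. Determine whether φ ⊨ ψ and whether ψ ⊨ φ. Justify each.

Only the forward direction holds.

(→) Assume the antecedent. If t is true, (t | ~p) -> t reduces to true regardless of the other variables. If t is false, the antecedent cannot hold. Either way (t | ~p) -> t holds.

(←) This fails. Under t = F, p = T, q = F, the left side is false but the right side is true.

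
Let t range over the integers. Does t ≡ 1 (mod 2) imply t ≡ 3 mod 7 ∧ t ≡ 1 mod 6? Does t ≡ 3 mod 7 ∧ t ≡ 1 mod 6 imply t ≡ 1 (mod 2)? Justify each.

(⇒) fails; (⇐) holds.

(⟸) If t ≡ 3 (mod 7) and t ≡ 1 (mod 6), then by the Chinese remainder theorem t ≡ 31 (mod 42). Since 31 ≡ 1 (mod 2) and 2 ∣ 42, we get t ≡ 1 (mod 2).

(⟹) This fails: t = 1 gives 1 ≡ 1 (mod 2) but 1 ≡ 1 (mod 7), so the conjunction on the right does not hold.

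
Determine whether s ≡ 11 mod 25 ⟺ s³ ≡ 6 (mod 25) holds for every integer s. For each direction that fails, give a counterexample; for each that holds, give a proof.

Converse. Suppose s³ ≡ 6 (mod 25). The only residue r in {0, …, 24} with r³ ≡ 6 (mod 25) is r = 11, so s ≡ 11 (mod 25).

Forward direction. Suppose s ≡ 11 mod 25. Write s = 25j + 11. Then (25j + 11)³ = 15625j³ + 20625j² + 9075j + 1331 = 25(625j³ + 825j² + 363j + 53) + 6, so s³ ≡ 6 (mod 25).

Both directions hold.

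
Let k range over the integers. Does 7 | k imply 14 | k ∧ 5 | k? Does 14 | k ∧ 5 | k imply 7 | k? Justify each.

(⟹) This fails: take k = 7. Certainly 7 ∣ 7, but 14 ∤ 7.

(⟸) Suppose 14 ∣ k and 5 ∣ k. Any common multiple of 14 and 5 is a multiple of their lcm; here gcd(14, 5) = 1, so lcm(14, 5) = 14·5 = 70, so 70 ∣ k. Since 7 ∣ 70, it follows that 7 ∣ k.

The forward direction fails; the converse holds.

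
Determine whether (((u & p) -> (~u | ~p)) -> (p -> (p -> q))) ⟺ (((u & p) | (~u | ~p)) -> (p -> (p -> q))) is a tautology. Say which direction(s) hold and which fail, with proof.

Not equivalent: only (⇐) holds.

Forward direction. This fails. Under q = F, p = T, u = T, the left side is true but the right side is false.

Converse. Assume the antecedent. If q is true, the consequent reduces to true regardless of the other variables. If q is false, the antecedent forces (q = F, p = F, u = F) or (q = F, p = F, u = T), and the consequent holds there. Either way the consequent holds.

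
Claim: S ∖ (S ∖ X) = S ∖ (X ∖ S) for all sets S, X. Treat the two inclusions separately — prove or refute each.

(⊇) This inclusion fails. Take S = {1}, X = ∅; then 1 ∈ S ∖ (X ∖ S) but 1 ∉ S ∖ (S ∖ X).

(⊆) Let x ∈ S ∖ (S ∖ X). Then x ∈ S ∩ X, from which x ∈ S ∖ (X ∖ S).

Only the forward inclusion holds.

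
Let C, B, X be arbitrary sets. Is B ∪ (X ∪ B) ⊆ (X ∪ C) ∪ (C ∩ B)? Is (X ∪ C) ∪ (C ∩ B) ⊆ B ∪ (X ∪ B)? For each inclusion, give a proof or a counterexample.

(⊆) This inclusion fails. Take C = ∅, B = {1}, X = ∅; then 1 ∈ B ∪ (X ∪ B) but 1 ∉ (X ∪ C) ∪ (C ∩ B).

(⊇) This inclusion fails. Take C = {1}, B = ∅, X = ∅; then 1 ∈ (X ∪ C) ∪ (C ∩ B) but 1 ∉ B ∪ (X ∪ B).

(⊆) fails and (⊇) fails.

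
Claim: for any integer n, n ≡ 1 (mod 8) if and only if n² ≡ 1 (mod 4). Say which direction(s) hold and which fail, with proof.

Not equivalent: only (⇒) holds.

(→) Suppose n ≡ 1 (mod 8). Then n² ≡ 1² = 1 (mod 8), and since 4 ∣ 8, also n² ≡ 1 (mod 4).

(←) This fails: take n = 3. Then 3² = 9 ≡ 1 (mod 4), yet 3 ≡ 3 (mod 8), not 1.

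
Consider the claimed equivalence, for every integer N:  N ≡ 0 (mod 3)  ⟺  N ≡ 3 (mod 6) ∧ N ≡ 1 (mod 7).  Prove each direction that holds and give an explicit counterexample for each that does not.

(⟸) If N ≡ 3 (mod 6) and N ≡ 1 (mod 7), then by the Chinese remainder theorem N ≡ 15 (mod 42). Since 15 ≡ 0 (mod 3) and 3 ∣ 42, we get N ≡ 0 (mod 3).

(⟹) This fails: N = 0 gives 0 ≡ 0 (mod 3) but 0 ≡ 0 (mod 6), so the conjunction on the right does not hold.

(⇒) fails; (⇐) holds.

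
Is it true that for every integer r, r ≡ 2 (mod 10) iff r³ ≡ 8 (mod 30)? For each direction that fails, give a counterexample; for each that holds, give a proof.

Forward direction. This fails: take r = 12. Then 12 ≡ 2 (mod 10), but 12³ = 1728 ≡ 18 (mod 30), not 8.

Converse. The residues r modulo 30 with r³ ≡ 8 (mod 30) are exactly {2}, and each is ≡ 2 (mod 10).

(⇒) fails; (⇐) holds.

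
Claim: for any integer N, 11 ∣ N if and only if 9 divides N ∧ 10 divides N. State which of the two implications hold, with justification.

[⇒] This fails: take N = 11. Certainly 11 ∣ 11, but 9 ∤ 11.

[⇐] This fails: take N = 90. Both 9 ∣ 90 and 10 ∣ 90, yet 90 is not a multiple of 11 (since 90 = 8·11 + 2), so 11 ∤ 90.

(⇒) fails and (⇐) fails.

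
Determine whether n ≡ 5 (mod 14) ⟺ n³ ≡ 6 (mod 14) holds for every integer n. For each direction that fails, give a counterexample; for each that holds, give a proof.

(⟹) This fails: take n = 5. Then 5 ≡ 5 (mod 14), but 5³ = 125 ≡ 13 (mod 14), not 6.

(⟸) This fails: take n = 6. Then 6³ = 216 ≡ 6 (mod 14), yet 6 ≡ 6 (mod 14), not 5.

Both directions fail.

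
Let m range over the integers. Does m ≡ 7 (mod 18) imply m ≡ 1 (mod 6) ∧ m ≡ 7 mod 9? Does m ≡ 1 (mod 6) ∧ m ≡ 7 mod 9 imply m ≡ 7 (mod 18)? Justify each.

Both directions hold; the statement is true.

(⇐) If m ≡ 1 (mod 6) and m ≡ 7 (mod 9), then by the Chinese remainder theorem m ≡ 7 (mod 18). This is exactly m ≡ 7 (mod 18).

(⇒) Suppose m ≡ 7 (mod 18); write m = 18j + 7. Since 6 ∣ 18, reducing mod 6 gives m ≡ 7 ≡ 1 (mod 6); since 9 ∣ 18, reducing mod 9 gives m ≡ 7 (mod 9).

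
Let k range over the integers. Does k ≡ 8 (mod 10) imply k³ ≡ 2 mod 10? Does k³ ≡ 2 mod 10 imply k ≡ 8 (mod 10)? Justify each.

(→) Suppose k ≡ 8 (mod 10). Write k = 10j + 8. Then (10j + 8)³ = 1000j³ + 2400j² + 1920j + 512 = 10(100j³ + 240j² + 192j + 51) + 2, so k³ ≡ 2 (mod 10).

(←) Conversely, suppose k³ ≡ 2 (mod 10). The only residue r in {0, …, 9} with r³ ≡ 2 (mod 10) is r = 8, so k ≡ 8 (mod 10).

Both implications hold.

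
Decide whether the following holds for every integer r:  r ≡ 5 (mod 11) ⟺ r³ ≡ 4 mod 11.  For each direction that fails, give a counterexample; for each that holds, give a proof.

Both directions hold; the statement is true.

(→) Suppose r ≡ 5 (mod 11). Write r = 11j + 5. Then (11j + 5)³ = 1331j³ + 1815j² + 825j + 125 = 11(121j³ + 165j² + 75j + 11) + 4, so r³ ≡ 4 (mod 11).

(←) Conversely, suppose r³ ≡ 4 (mod 11). The only residue r in {0, …, 10} with r³ ≡ 4 (mod 11) is r = 5, so r ≡ 5 (mod 11).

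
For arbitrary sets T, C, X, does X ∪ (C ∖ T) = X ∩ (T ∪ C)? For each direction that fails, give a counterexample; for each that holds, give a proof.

Forward inclusion. This inclusion fails. Take T = ∅, C = {1}, X = ∅; then 1 ∈ X ∪ (C ∖ T) but 1 ∉ X ∩ (T ∪ C).

Reverse inclusion. Let x ∈ X ∩ (T ∪ C). Then either x ∈ T ∩ X and x ∉ C; or x ∈ C ∩ X and x ∉ T; or x ∈ T ∩ C ∩ X. In each case x ∈ X ∪ (C ∖ T), so X ∩ (T ∪ C) ⊆ X ∪ (C ∖ T).

Only the reverse inclusion holds.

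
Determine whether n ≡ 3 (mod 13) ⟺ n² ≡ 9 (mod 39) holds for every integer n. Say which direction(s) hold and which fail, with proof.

(⇒) fails and (⇐) fails.

(→) This fails: take n = 16. Then 16 ≡ 3 (mod 13), but 16² = 256 ≡ 22 (mod 39), not 9.

(←) This fails: take n = 36. Then 36² = 1296 ≡ 9 (mod 39), yet 36 ≡ 10 (mod 13), not 3.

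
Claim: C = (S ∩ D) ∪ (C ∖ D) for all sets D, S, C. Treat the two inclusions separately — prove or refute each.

(⊆) fails and (⊇) fails.

(⟹) This inclusion fails. Take D = {1}, S = ∅, C = {1}; then 1 ∈ C but 1 ∉ (S ∩ D) ∪ (C ∖ D).

(⟸) This inclusion fails. Take D = {1}, S = {1}, C = ∅; then 1 ∈ (S ∩ D) ∪ (C ∖ D) but 1 ∉ C.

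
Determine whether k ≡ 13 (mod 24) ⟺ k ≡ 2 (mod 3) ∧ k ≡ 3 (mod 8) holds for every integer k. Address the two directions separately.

(→) This fails: k = 13 gives 13 ≡ 13 (mod 24) but 13 ≡ 1 (mod 3), so the conjunction on the right does not hold.

(←) This fails: k = 11 satisfies both congruences on the right (11 ≡ 2 mod 3 and 11 ≡ 3 mod 8) yet 11 ≡ 11 (mod 24), not 13.

(⇒) fails and (⇐) fails.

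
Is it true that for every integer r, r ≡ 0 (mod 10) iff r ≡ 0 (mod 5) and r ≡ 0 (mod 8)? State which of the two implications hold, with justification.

Forward direction. This fails: r = 10 gives 10 ≡ 0 (mod 10) but 10 ≡ 2 (mod 8), so the conjunction on the right does not hold.

Converse. If r ≡ 0 (mod 5) and r ≡ 0 (mod 8), then by the Chinese remainder theorem r ≡ 0 (mod 40). Since 0 ≡ 0 (mod 10) and 10 ∣ 40, we get r ≡ 0 (mod 10).

Only the converse holds.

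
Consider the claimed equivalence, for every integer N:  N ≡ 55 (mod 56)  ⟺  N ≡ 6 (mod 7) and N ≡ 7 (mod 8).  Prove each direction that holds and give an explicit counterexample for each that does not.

Equivalent; both directions hold.

(⟹) Suppose N ≡ 55 (mod 56); write N = 56j + 55. Since 7 ∣ 56, reducing mod 7 gives N ≡ 55 ≡ 6 (mod 7); since 8 ∣ 56, reducing mod 8 gives N ≡ 55 ≡ 7 (mod 8).

(⟸) Conversely, if N ≡ 6 (mod 7) and N ≡ 7 (mod 8), then by the Chinese remainder theorem N ≡ 55 (mod 56). This is exactly N ≡ 55 (mod 56).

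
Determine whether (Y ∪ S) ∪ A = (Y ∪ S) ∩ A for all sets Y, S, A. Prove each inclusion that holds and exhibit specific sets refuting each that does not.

(⟹) This inclusion fails. Take Y = {1}, S = ∅, A = ∅; then 1 ∈ (Y ∪ S) ∪ A but 1 ∉ (Y ∪ S) ∩ A.

(⟸) Let x ∈ (Y ∪ S) ∩ A. Then either x ∈ Y ∩ A and x ∉ S; or x ∈ S ∩ A and x ∉ Y; or x ∈ Y ∩ S ∩ A. In each case x ∈ (Y ∪ S) ∪ A, so (Y ∪ S) ∩ A ⊆ (Y ∪ S) ∪ A.

Only the reverse inclusion holds.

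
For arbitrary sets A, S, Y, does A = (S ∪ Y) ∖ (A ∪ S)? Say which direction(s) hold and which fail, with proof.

(⟹) This inclusion fails. Take A = {1}, S = ∅, Y = ∅; then 1 ∈ A but 1 ∉ (S ∪ Y) ∖ (A ∪ S).

(⟸) This inclusion fails. Take A = ∅, S = ∅, Y = {1}; then 1 ∈ (S ∪ Y) ∖ (A ∪ S) but 1 ∉ A.

Neither inclusion holds.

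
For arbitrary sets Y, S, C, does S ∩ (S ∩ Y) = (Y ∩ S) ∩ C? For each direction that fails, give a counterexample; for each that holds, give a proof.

(⊆) fails; (⊇) holds.

(⟹) This inclusion fails. Take Y = {1}, S = {1}, C = ∅; then 1 ∈ S ∩ (S ∩ Y) but 1 ∉ (Y ∩ S) ∩ C.

(⟸) Let x ∈ (Y ∩ S) ∩ C. Then x ∈ Y ∩ S ∩ C, from which x ∈ S ∩ (S ∩ Y).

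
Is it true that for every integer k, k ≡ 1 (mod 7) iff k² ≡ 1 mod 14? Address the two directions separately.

Neither implication holds.

(→) This fails: take k = 8. Then 8 ≡ 1 (mod 7), but 8² = 64 ≡ 8 (mod 14), not 1.

(←) This fails: take k = 13. Then 13² = 169 ≡ 1 (mod 14), yet 13 ≡ 6 (mod 7), not 1.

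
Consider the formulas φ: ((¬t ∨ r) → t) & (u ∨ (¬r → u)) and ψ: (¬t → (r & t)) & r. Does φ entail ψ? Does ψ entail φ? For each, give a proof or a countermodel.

(⇒) This fails. Under r = F, t = T, u = T, the left side is true but the right side is false.

(⇐) Assume the antecedent. If r is true, the antecedent forces (r = T, t = T, u = F) or (r = T, t = T, u = T), and the consequent holds there. If r is false, the antecedent cannot hold. Either way the consequent holds.

Not equivalent: only (⇐) holds.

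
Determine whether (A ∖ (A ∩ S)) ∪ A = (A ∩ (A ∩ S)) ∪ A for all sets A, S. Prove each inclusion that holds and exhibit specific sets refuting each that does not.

(⟹) Let x ∈ (A ∖ (A ∩ S)) ∪ A. Then either x ∈ A and x ∉ S; or x ∈ A ∩ S. In each case x ∈ (A ∩ (A ∩ S)) ∪ A, so (A ∖ (A ∩ S)) ∪ A ⊆ (A ∩ (A ∩ S)) ∪ A.

(⟸) Let x ∈ (A ∩ (A ∩ S)) ∪ A. Then either x ∈ A and x ∉ S; or x ∈ A ∩ S. In each case x ∈ (A ∖ (A ∩ S)) ∪ A, so (A ∩ (A ∩ S)) ∪ A ⊆ (A ∖ (A ∩ S)) ∪ A.

The two sets are equal.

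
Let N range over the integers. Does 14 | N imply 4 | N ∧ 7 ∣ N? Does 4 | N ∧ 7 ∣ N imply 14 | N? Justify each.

The forward direction fails; the converse holds.

Forward direction. This fails: take N = 14. Certainly 14 ∣ 14, but 4 ∤ 14.

Converse. Suppose 4 ∣ N and 7 ∣ N. Any common multiple of 4 and 7 is a multiple of their lcm; here gcd(4, 7) = 1, so lcm(4, 7) = 4·7 = 28, so 28 ∣ N. Since 14 ∣ 28, it follows that 14 ∣ N.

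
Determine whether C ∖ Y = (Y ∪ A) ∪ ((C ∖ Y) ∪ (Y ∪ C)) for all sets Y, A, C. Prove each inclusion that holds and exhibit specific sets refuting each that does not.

Only the forward inclusion holds.

(⟹) Let x ∈ C ∖ Y. Then either x ∈ C and x ∉ Y, A; or x ∈ A ∩ C and x ∉ Y. In each case x ∈ (Y ∪ A) ∪ ((C ∖ Y) ∪ (Y ∪ C)), so C ∖ Y ⊆ (Y ∪ A) ∪ ((C ∖ Y) ∪ (Y ∪ C)).

(⟸) This inclusion fails. Take Y = {1}, A = ∅, C = ∅; then 1 ∈ (Y ∪ A) ∪ ((C ∖ Y) ∪ (Y ∪ C)) but 1 ∉ C ∖ Y.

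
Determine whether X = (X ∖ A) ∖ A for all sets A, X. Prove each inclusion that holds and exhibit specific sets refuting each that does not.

The sets are not equal: only the reverse inclusion holds.

Forward inclusion. This inclusion fails. Take A = {1}, X = {1}; then 1 ∈ X but 1 ∉ (X ∖ A) ∖ A.

Reverse inclusion. Let x ∈ (X ∖ A) ∖ A. Then x ∈ X and x ∉ A, from which x ∈ X.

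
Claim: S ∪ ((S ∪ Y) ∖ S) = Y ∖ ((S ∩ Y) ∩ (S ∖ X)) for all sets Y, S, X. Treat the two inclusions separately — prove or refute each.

(⟹) This inclusion fails. Take Y = ∅, S = {1}, X = ∅; then 1 ∈ S ∪ ((S ∪ Y) ∖ S) but 1 ∉ Y ∖ ((S ∩ Y) ∩ (S ∖ X)).

(⟸) Let x ∈ Y ∖ ((S ∩ Y) ∩ (S ∖ X)). Then either x ∈ Y and x ∉ S, X; or x ∈ Y ∩ X and x ∉ S; or x ∈ Y ∩ S ∩ X. In each case x ∈ S ∪ ((S ∪ Y) ∖ S), so Y ∖ ((S ∩ Y) ∩ (S ∖ X)) ⊆ S ∪ ((S ∪ Y) ∖ S).

The sets are not equal: only the reverse inclusion holds.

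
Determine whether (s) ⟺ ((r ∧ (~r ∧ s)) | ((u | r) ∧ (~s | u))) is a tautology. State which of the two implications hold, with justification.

Both directions fail.

Forward direction. This fails. Under u = F, r = F, s = T, the left side is true but the right side is false.

Converse. This fails. Under u = T, r = F, s = F, the left side is false but the right side is true.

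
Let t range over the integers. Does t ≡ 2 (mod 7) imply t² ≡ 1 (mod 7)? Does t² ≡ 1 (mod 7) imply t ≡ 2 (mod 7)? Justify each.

Forward direction. This fails: take t = 2. Then 2 ≡ 2 (mod 7), but 2² = 4 ≡ 4 (mod 7), not 1.

Converse. This fails: take t = 1. Then 1² = 1 ≡ 1 (mod 7), yet 1 ≡ 1 (mod 7), not 2.

Neither implication holds.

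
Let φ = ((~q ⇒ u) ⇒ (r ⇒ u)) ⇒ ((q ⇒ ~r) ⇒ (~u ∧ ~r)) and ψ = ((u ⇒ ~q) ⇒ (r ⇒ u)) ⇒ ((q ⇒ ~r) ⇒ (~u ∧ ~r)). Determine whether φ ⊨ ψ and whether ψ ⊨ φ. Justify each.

(→) Assume the antecedent. If u is true, the antecedent forces (u = T, r = T, q = T), and the consequent holds there. If u is false, the consequent reduces to true regardless of the other variables. Either way the consequent holds.

(←) This fails. Under u = F, r = T, q = F, the left side is false but the right side is true.

Not equivalent: only (⇒) holds.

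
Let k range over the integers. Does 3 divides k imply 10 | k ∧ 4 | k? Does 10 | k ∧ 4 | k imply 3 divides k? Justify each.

Neither direction holds.

(→) This fails: take k = 3. Certainly 3 ∣ 3, but 10 ∤ 3.

(←) This fails: take k = 20. Both 10 ∣ 20 and 4 ∣ 20, yet 20 is not a multiple of 3 (since 20 = 6·3 + 2), so 3 ∤ 20.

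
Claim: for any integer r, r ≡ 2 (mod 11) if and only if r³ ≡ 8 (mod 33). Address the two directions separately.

(⇒) This fails: take r = 13. Then 13 ≡ 2 (mod 11), but 13³ = 2197 ≡ 19 (mod 33), not 8.

(⇐) Conversely, the residues r modulo 33 with r³ ≡ 8 (mod 33) are exactly {2}, and each is ≡ 2 (mod 11).

Only the reverse direction holds.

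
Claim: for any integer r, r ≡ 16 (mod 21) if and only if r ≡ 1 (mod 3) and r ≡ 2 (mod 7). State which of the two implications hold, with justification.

(⇒) Suppose r ≡ 16 (mod 21); write r = 21j + 16. Since 3 ∣ 21, reducing mod 3 gives r ≡ 16 ≡ 1 (mod 3); since 7 ∣ 21, reducing mod 7 gives r ≡ 16 ≡ 2 (mod 7).

(⇐) Conversely, if r ≡ 1 (mod 3) and r ≡ 2 (mod 7), then by the Chinese remainder theorem r ≡ 16 (mod 21). This is exactly r ≡ 16 (mod 21).

Both directions hold; the statement is true.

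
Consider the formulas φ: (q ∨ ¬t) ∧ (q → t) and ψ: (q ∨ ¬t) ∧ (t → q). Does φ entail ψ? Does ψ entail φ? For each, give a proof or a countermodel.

Only the forward direction holds.

(→) Assume the antecedent. If t is true, the antecedent forces (t = T, q = T), and (q ∨ ¬t) ∧ (t → q) holds there. If t is false, (q ∨ ¬t) ∧ (t → q) reduces to true regardless of the other variables. Either way (q ∨ ¬t) ∧ (t → q) holds.

(←) This fails. Under t = F, q = T, the left side is false but the right side is true.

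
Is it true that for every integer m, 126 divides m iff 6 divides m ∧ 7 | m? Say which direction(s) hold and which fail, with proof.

(→) If 126 ∣ m, write m = 126q. Since 126 = 21·6, m = 6·(21q), so 6 ∣ m; and since 126 = 18·7, m = 7·(18q), so 7 ∣ m.

(←) This fails: take m = 42. Both 6 ∣ 42 and 7 ∣ 42, yet 42 is not a multiple of 126 (since 42 = 0·126 + 42), so 126 ∤ 42.

Not equivalent: only (⇒) holds.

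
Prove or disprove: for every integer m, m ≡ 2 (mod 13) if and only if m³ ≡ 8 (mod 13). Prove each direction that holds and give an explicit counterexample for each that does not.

(⇒) Suppose m ≡ 2 (mod 13). Write m = 13j + 2. Then (13j + 2)³ = 2197j³ + 1014j² + 156j + 8 = 13(169j³ + 78j² + 12j) + 8, so m³ ≡ 8 (mod 13).

(⇐) This fails: take m = 5. Then 5³ = 125 ≡ 8 (mod 13), yet 5 ≡ 5 (mod 13), not 2.

Not equivalent: only (⇒) holds.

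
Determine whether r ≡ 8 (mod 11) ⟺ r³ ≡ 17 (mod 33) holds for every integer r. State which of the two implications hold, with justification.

(⇒) fails; (⇐) holds.

Forward direction. This fails: take r = 19. Then 19 ≡ 8 (mod 11), but 19³ = 6859 ≡ 28 (mod 33), not 17.

Converse. The residues r modulo 33 with r³ ≡ 17 (mod 33) are exactly {8}, and each is ≡ 8 (mod 11).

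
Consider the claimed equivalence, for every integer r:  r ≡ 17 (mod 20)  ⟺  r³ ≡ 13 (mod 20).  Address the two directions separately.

Equivalent; both directions hold.

(⇒) Suppose r ≡ 17 (mod 20). Write r = 20j + 17. Then (20j + 17)³ = 8000j³ + 20400j² + 17340j + 4913 = 20(400j³ + 1020j² + 867j + 245) + 13, so r³ ≡ 13 (mod 20).

(⇐) Conversely, suppose r³ ≡ 13 (mod 20). The only residue r in {0, …, 19} with r³ ≡ 13 (mod 20) is r = 17, so r ≡ 17 (mod 20).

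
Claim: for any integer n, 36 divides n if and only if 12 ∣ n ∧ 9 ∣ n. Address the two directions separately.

[⇐] Suppose 12 ∣ n and 9 ∣ n. Any common multiple of 12 and 9 is a multiple of their lcm; here lcm(12, 9) = 12·9/gcd(12, 9) = 108/3 = 36, so 36 ∣ n.

[⇒] If 36 ∣ n, write n = 36q. Since 36 = 3·12, n = 12·(3q), so 12 ∣ n; and since 36 = 4·9, n = 9·(4q), so 9 ∣ n.

Both directions hold; the statement is true.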